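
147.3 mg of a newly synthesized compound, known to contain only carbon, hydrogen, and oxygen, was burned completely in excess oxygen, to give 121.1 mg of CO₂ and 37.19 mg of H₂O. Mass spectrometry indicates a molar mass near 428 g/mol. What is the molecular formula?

mol C = 0.1211 g CO₂ ÷ 44.009 g/mol = 0.0027517 mol
mol H = 2 × 0.03719 g H₂O ÷ 18.015 g/mol = 0.0041288 mol
mass O = 0.1473 − (0.033051 + 0.0041618) = 0.11009 g → mol O = 0.11009 ÷ 15.999 = 0.0068809 mol
Divide by the smallest (0.0027517 mol): C 1.000, H 1.500, O 2.501
Multiplying each by 2 gives whole numbers: C 2.00, H 3.00, O 5.00
Empirical formula: C2H3O5
Empirical-formula mass = 107.04 g/mol; 428 ÷ 107.04 ≈ 4, so the molecular formula is C8H12O20.

C8H12O20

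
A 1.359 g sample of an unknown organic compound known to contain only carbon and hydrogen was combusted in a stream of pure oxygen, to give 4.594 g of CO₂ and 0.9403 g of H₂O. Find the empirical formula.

CH

mol C = 4.594 g CO₂ ÷ 44.009 g/mol = 0.10439 mol
mol H = 2 × 0.9403 g H₂O ÷ 18.015 g/mol = 0.10439 mol
Divide by the smallest (0.10439 mol): C 1.000, H 1.000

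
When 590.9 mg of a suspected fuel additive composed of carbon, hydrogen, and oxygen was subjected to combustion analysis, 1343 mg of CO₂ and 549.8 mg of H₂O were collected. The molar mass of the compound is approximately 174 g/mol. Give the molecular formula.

C9H18O3

mol C = 1.343 g CO₂ ÷ 44.009 g/mol = 0.030516 mol
mol H = 2 × 0.5498 g H₂O ÷ 18.015 g/mol = 0.061038 mol
mass O = 0.5909 − (0.36653 + 0.061526) = 0.16284 g → mol O = 0.16284 ÷ 15.999 = 0.010178 mol
Divide by the smallest (0.010178 mol): C 2.998, H 5.997, O 1.000
Empirical formula: C3H6O
Empirical-formula mass = 58.08 g/mol; 174 ÷ 58.08 ≈ 3, so the molecular formula is C9H18O3.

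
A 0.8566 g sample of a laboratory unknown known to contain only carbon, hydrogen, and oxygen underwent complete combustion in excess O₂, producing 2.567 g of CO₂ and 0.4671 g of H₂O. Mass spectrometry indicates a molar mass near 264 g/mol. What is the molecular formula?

mol C = 2.567 g CO₂ ÷ 44.009 g/mol = 0.058329 mol
mol H = 2 × 0.4671 g H₂O ÷ 18.015 g/mol = 0.051857 mol
mass O = 0.8566 − (0.70059 + 0.052272) = 0.10374 g → mol O = 0.10374 ÷ 15.999 = 0.0064841 mol
Divide by the smallest (0.0064841 mol): C 8.996, H 7.998, O 1.000
Empirical formula: C9H8O
Empirical-formula mass = 132.16 g/mol; 264 ÷ 132.16 ≈ 2, so the molecular formula is C18H16O2.

C18H16O2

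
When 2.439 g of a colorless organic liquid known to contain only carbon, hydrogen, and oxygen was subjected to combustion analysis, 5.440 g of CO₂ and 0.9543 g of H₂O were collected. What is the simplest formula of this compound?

mol C = 5.440 g CO₂ ÷ 44.009 g/mol = 0.12361 mol
mol H = 2 × 0.9543 g H₂O ÷ 18.015 g/mol = 0.10595 mol
mass O = 2.439 − (1.4847 + 0.10679) = 0.84751 g → mol O = 0.84751 ÷ 15.999 = 0.052973 mol
Divide by the smallest (0.052973 mol): C 2.333, H 2.000, O 1.000
Multiplying each by 3 gives whole numbers: C 7.00, H 6.00, O 3.00

C7H6O3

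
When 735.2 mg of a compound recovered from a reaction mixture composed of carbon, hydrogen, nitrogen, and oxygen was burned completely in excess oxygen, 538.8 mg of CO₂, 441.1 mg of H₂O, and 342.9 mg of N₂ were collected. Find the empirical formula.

mol C = 0.5388 g CO₂ ÷ 44.009 g/mol = 0.012243 mol
mol H = 2 × 0.4411 g H₂O ÷ 18.015 g/mol = 0.048970 mol
mol N = 2 × 0.3429 g N₂ ÷ 28.014 g/mol = 0.024481 mol
mass O = 0.7352 − (0.14705 + 0.049362 + 0.34290) = 0.19589 g → mol O = 0.19589 ÷ 15.999 = 0.012244 mol
Divide by the smallest (0.012243 mol): C 1.000, H 4.000, N 2.000, O 1.000

CH4N2O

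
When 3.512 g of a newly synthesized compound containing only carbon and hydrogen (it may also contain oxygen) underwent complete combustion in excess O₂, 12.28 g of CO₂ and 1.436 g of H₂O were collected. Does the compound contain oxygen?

mol C = 12.28 g CO₂ ÷ 44.009 g/mol = 0.27903 mol
mol H = 2 × 1.436 g H₂O ÷ 18.015 g/mol = 0.15942 mol
C and H together account for 3.5122 g — essentially the entire 3.512 g sample — so the compound contains no oxygen.

no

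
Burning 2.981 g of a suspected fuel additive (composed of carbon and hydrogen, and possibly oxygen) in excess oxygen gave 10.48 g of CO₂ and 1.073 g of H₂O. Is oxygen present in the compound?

mol C = 10.48 g CO₂ ÷ 44.009 g/mol = 0.23813 mol
mol H = 2 × 1.073 g H₂O ÷ 18.015 g/mol = 0.11912 mol
C and H together account for 2.9803 g — essentially the entire 2.981 g sample — so the compound contains no oxygen.

no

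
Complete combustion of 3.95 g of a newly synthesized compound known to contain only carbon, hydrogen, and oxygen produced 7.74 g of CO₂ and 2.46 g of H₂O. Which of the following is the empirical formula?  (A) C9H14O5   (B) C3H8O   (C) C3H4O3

mol C = 7.74 g CO₂ ÷ 44.009 g/mol = 0.1759 mol
mol H = 2 × 2.46 g H₂O ÷ 18.015 g/mol = 0.2731 mol
mass O = 3.95 − (2.112 + 0.2753) = 1.562 g → mol O = 1.562 ÷ 15.999 = 0.09765 mol
Divide by the smallest (0.09765 mol): C 1.801, H 2.797, O 1.000
Multiplying each by 5 gives whole numbers: C 9.01, H 13.98, O 5.00

(A) C9H14O5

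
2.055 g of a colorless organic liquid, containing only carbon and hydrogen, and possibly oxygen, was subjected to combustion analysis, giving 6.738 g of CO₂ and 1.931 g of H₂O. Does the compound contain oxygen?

mol C = 6.738 g CO₂ ÷ 44.009 g/mol = 0.15311 mol
mol H = 2 × 1.931 g H₂O ÷ 18.015 g/mol = 0.21438 mol
C and H together account for 2.0550 g — essentially the entire 2.055 g sample — so the compound contains no oxygen.

no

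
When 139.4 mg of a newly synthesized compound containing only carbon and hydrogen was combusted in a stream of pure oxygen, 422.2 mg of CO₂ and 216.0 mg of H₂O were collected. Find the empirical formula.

C2H5

mol C = 0.4222 g CO₂ ÷ 44.009 g/mol = 0.0095935 mol
mol H = 2 × 0.2160 g H₂O ÷ 18.015 g/mol = 0.023980 mol
Divide by the smallest (0.0095935 mol): C 1.000, H 2.500
Multiplying each by 2 gives whole numbers: C 2.00, H 5.00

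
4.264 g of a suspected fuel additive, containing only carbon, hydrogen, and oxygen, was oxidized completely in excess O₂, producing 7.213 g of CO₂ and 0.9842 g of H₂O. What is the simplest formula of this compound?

C6H4O5

mol C = 7.213 g CO₂ ÷ 44.009 g/mol = 0.16390 mol
mol H = 2 × 0.9842 g H₂O ÷ 18.015 g/mol = 0.10926 mol
mass O = 4.264 − (1.9686 + 0.11014) = 2.1853 g → mol O = 2.1853 ÷ 15.999 = 0.13659 mol
Divide by the smallest (0.10926 mol): C 1.500, H 1.000, O 1.250
Multiplying each by 4 gives whole numbers: C 6.00, H 4.00, O 5.00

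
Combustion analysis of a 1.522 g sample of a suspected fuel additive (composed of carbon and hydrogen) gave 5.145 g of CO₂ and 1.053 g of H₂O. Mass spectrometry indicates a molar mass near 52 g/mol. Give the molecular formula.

C4H4

mol C = 5.145 g CO₂ ÷ 44.009 g/mol = 0.11691 mol
mol H = 2 × 1.053 g H₂O ÷ 18.015 g/mol = 0.11690 mol
Divide by the smallest (0.11690 mol): C 1.000, H 1.000
Empirical formula: CH
Empirical-formula mass = 13.02 g/mol; 52 ÷ 13.02 ≈ 4, so the molecular formula is C4H4.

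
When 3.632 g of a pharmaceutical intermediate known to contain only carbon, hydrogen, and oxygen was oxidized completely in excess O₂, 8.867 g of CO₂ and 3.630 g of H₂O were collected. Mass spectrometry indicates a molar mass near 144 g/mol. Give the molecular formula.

C8H16O2

mol C = 8.867 g CO₂ ÷ 44.009 g/mol = 0.20148 mol
mol H = 2 × 3.630 g H₂O ÷ 18.015 g/mol = 0.40300 mol
mass O = 3.632 − (2.4200 + 0.40622) = 0.80578 g → mol O = 0.80578 ÷ 15.999 = 0.050365 mol
Divide by the smallest (0.050365 mol): C 4.000, H 8.002, O 1.000
Empirical formula: C4H8O
Empirical-formula mass = 72.11 g/mol; 144 ÷ 72.11 ≈ 2, so the molecular formula is C8H16O2.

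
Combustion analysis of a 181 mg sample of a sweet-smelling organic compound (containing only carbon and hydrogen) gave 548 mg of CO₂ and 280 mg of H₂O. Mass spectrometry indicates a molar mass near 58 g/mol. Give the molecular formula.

mol C = 0.548 g CO₂ ÷ 44.009 g/mol = 0.01245 mol
mol H = 2 × 0.280 g H₂O ÷ 18.015 g/mol = 0.03109 mol
Divide by the smallest (0.01245 mol): C 1.000, H 2.496
Multiplying each by 2 gives whole numbers: C 2.00, H 4.99
Empirical formula: C2H5
Empirical-formula mass = 29.06 g/mol; 58 ÷ 29.06 ≈ 2, so the molecular formula is C4H10.

C4H10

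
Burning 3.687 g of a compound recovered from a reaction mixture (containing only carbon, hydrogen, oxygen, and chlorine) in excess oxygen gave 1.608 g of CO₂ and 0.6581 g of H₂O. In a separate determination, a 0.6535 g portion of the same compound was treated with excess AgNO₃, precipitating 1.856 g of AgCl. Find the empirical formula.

mol C = 1.608 g CO₂ ÷ 44.009 g/mol = 0.036538 mol
mol H = 2 × 0.6581 g H₂O ÷ 18.015 g/mol = 0.073061 mol
From the AgCl data: mol Cl per gram of compound = (1.856 ÷ 143.318) ÷ 0.6535 = 0.019817 mol/g, so in the 3.687 g combustion sample mol Cl = 0.073064 mol
mass O = 3.687 − (0.43886 + 0.073646 + 2.5901) = 0.58437 g → mol O = 0.58437 ÷ 15.999 = 0.036525 mol
Divide by the smallest (0.036525 mol): C 1.000, H 2.000, Cl 2.000, O 1.000

CH2Cl2O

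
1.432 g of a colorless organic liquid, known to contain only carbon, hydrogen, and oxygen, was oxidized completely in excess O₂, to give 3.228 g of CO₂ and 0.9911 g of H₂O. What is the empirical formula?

C8H12O3

mol C = 3.228 g CO₂ ÷ 44.009 g/mol = 0.073349 mol
mol H = 2 × 0.9911 g H₂O ÷ 18.015 g/mol = 0.11003 mol
mass O = 1.432 − (0.88099 + 0.11091) = 0.44010 g → mol O = 0.44010 ÷ 15.999 = 0.027508 mol
Divide by the smallest (0.027508 mol): C 2.666, H 4.000, O 1.000
Multiplying each by 3 gives whole numbers: C 8.00, H 12.00, O 3.00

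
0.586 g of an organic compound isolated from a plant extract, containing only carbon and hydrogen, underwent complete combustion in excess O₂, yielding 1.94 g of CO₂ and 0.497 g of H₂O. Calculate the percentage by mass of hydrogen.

mol C = 1.94 g CO₂ ÷ 44.009 g/mol = 0.04408 mol
mol H = 2 × 0.497 g H₂O ÷ 18.015 g/mol = 0.05518 mol
mass % H = 0.05562 g ÷ 0.586 g × 100%

9.5%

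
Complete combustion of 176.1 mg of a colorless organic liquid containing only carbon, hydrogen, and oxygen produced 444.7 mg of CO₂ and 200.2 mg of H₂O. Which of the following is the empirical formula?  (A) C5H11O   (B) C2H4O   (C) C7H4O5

mol C = 0.4447 g CO₂ ÷ 44.009 g/mol = 0.010105 mol
mol H = 2 × 0.2002 g H₂O ÷ 18.015 g/mol = 0.022226 mol
mass O = 0.1761 − (0.12137 + 0.022404) = 0.032328 g → mol O = 0.032328 ÷ 15.999 = 0.0020206 mol
Divide by the smallest (0.0020206 mol): C 5.001, H 10.999, O 1.000

(A) C5H11O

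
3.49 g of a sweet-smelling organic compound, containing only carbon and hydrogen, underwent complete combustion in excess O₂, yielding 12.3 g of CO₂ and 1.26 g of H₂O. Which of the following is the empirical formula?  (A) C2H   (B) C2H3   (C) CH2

mol C = 12.3 g CO₂ ÷ 44.009 g/mol = 0.2795 mol
mol H = 2 × 1.26 g H₂O ÷ 18.015 g/mol = 0.1399 mol
Divide by the smallest (0.1399 mol): C 1.998, H 1.000

(A) C2H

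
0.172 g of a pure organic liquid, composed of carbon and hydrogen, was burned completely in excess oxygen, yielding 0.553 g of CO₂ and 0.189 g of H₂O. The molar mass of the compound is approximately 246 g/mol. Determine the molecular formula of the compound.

mol C = 0.553 g CO₂ ÷ 44.009 g/mol = 0.01257 mol
mol H = 2 × 0.189 g H₂O ÷ 18.015 g/mol = 0.02098 mol
Divide by the smallest (0.01257 mol): C 1.000, H 1.670
Multiplying each by 3 gives whole numbers: C 3.00, H 5.01
Empirical formula: C3H5
Empirical-formula mass = 41.07 g/mol; 246 ÷ 41.07 ≈ 6, so the molecular formula is C18H30.

C18H30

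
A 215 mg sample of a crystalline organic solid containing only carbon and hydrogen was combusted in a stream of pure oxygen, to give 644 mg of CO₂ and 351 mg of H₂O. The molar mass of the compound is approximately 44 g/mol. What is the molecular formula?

mol C = 0.644 g CO₂ ÷ 44.009 g/mol = 0.01463 mol
mol H = 2 × 0.351 g H₂O ÷ 18.015 g/mol = 0.03897 mol
Divide by the smallest (0.01463 mol): C 1.000, H 2.663
Multiplying each by 3 gives whole numbers: C 3.00, H 7.99
Empirical formula: C3H8
Empirical-formula mass = 44.10 g/mol; 44 ÷ 44.10 ≈ 1, so the molecular formula is C3H8.

C3H8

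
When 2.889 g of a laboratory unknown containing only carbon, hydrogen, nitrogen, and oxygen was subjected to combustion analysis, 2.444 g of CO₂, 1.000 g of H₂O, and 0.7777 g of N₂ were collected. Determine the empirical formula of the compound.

mol C = 2.444 g CO₂ ÷ 44.009 g/mol = 0.055534 mol
mol H = 2 × 1.000 g H₂O ÷ 18.015 g/mol = 0.11102 mol
mol N = 2 × 0.7777 g N₂ ÷ 28.014 g/mol = 0.055522 mol
mass O = 2.889 − (0.66702 + 0.11191 + 0.77770) = 1.3324 g → mol O = 1.3324 ÷ 15.999 = 0.083279 mol
Divide by the smallest (0.055522 mol): C 1.000, H 2.000, N 1.000, O 1.500
Multiplying each by 2 gives whole numbers: C 2.00, H 4.00, N 2.00, O 3.00

C2H4N2O3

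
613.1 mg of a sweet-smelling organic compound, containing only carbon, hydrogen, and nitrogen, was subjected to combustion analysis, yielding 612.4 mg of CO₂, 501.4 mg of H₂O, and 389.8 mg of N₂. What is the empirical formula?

CH4N2

mol C = 0.6124 g CO₂ ÷ 44.009 g/mol = 0.013915 mol
mol H = 2 × 0.5014 g H₂O ÷ 18.015 g/mol = 0.055665 mol
mol N = 2 × 0.3898 g N₂ ÷ 28.014 g/mol = 0.027829 mol
Divide by the smallest (0.013915 mol): C 1.000, H 4.000, N 2.000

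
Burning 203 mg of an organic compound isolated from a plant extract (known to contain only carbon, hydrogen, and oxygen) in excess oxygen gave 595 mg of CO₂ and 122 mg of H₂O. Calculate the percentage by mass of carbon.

mol C = 0.595 g CO₂ ÷ 44.009 g/mol = 0.01352 mol
mol H = 2 × 0.122 g H₂O ÷ 18.015 g/mol = 0.01354 mol
mass O = 0.203 − (0.1624 + 0.01365) = 0.02696 g → mol O = 0.02696 ÷ 15.999 = 0.001685 mol
mass % C = 0.1624 g ÷ 0.203 g × 100%

80.0%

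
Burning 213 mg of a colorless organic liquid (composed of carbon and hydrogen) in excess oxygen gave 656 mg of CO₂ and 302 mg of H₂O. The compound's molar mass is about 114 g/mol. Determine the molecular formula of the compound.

C8H18

mol C = 0.656 g CO₂ ÷ 44.009 g/mol = 0.01491 mol
mol H = 2 × 0.302 g H₂O ÷ 18.015 g/mol = 0.03353 mol
Divide by the smallest (0.01491 mol): C 1.000, H 2.249
Multiplying each by 4 gives whole numbers: C 4.00, H 9.00
Empirical formula: C4H9
Empirical-formula mass = 57.12 g/mol; 114 ÷ 57.12 ≈ 2, so the molecular formula is C8H18.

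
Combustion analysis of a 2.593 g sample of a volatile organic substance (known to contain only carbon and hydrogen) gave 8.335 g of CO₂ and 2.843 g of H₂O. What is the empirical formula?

C3H5

mol C = 8.335 g CO₂ ÷ 44.009 g/mol = 0.18939 mol
mol H = 2 × 2.843 g H₂O ÷ 18.015 g/mol = 0.31563 mol
Divide by the smallest (0.18939 mol): C 1.000, H 1.667
Multiplying each by 3 gives whole numbers: C 3.00, H 5.00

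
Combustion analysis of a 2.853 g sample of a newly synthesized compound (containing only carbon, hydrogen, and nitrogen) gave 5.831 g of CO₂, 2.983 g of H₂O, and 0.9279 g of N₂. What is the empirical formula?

C2H5N

mol C = 5.831 g CO₂ ÷ 44.009 g/mol = 0.13250 mol
mol H = 2 × 2.983 g H₂O ÷ 18.015 g/mol = 0.33117 mol
mol N = 2 × 0.9279 g N₂ ÷ 28.014 g/mol = 0.066245 mol
Divide by the smallest (0.066245 mol): C 2.000, H 4.999, N 1.000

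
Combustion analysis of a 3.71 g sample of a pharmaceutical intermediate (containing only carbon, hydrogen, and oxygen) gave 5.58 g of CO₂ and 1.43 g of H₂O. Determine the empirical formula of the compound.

mol C = 5.58 g CO₂ ÷ 44.009 g/mol = 0.1268 mol
mol H = 2 × 1.43 g H₂O ÷ 18.015 g/mol = 0.1588 mol
mass O = 3.71 − (1.523 + 0.1600) = 2.027 g → mol O = 2.027 ÷ 15.999 = 0.1267 mol
Divide by the smallest (0.1267 mol): C 1.001, H 1.253, O 1.000
Multiplying each by 4 gives whole numbers: C 4.00, H 5.01, O 4.00

C4H5O4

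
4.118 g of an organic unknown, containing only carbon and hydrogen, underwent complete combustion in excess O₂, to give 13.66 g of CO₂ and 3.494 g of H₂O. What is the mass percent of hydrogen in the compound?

mol C = 13.66 g CO₂ ÷ 44.009 g/mol = 0.31039 mol
mol H = 2 × 3.494 g H₂O ÷ 18.015 g/mol = 0.38790 mol
mass % H = 0.39100 g ÷ 4.118 g × 100%

9.49%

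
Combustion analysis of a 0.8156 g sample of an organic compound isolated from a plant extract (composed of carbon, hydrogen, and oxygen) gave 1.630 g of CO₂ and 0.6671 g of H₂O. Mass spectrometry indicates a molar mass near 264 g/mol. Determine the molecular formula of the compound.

C12H24O6

mol C = 1.630 g CO₂ ÷ 44.009 g/mol = 0.037038 mol
mol H = 2 × 0.6671 g H₂O ÷ 18.015 g/mol = 0.074061 mol
mass O = 0.8156 − (0.44486 + 0.074653) = 0.29609 g → mol O = 0.29609 ÷ 15.999 = 0.018506 mol
Divide by the smallest (0.018506 mol): C 2.001, H 4.002, O 1.000
Empirical formula: C2H4O
Empirical-formula mass = 44.05 g/mol; 264 ÷ 44.05 ≈ 6, so the molecular formula is C12H24O6.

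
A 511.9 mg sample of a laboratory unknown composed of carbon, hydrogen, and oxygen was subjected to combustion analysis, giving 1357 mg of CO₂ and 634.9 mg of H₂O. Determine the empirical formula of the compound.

mol C = 1.357 g CO₂ ÷ 44.009 g/mol = 0.030835 mol
mol H = 2 × 0.6349 g H₂O ÷ 18.015 g/mol = 0.070486 mol
mass O = 0.5119 − (0.37035 + 0.071050) = 0.070496 g → mol O = 0.070496 ÷ 15.999 = 0.0044063 mol
Divide by the smallest (0.0044063 mol): C 6.998, H 15.997, O 1.000

C7H16O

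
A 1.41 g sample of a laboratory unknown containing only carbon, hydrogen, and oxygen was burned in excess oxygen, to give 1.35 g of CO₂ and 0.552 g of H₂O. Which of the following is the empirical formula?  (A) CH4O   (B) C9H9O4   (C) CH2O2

mol C = 1.35 g CO₂ ÷ 44.009 g/mol = 0.03068 mol
mol H = 2 × 0.552 g H₂O ÷ 18.015 g/mol = 0.06128 mol
mass O = 1.41 − (0.3684 + 0.06177) = 0.9798 g → mol O = 0.9798 ÷ 15.999 = 0.06124 mol
Divide by the smallest (0.03068 mol): C 1.000, H 1.998, O 1.996

(C) CH2O2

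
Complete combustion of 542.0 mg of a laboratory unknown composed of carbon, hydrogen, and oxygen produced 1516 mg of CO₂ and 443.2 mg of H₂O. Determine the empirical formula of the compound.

C7H10O

mol C = 1.516 g CO₂ ÷ 44.009 g/mol = 0.034447 mol
mol H = 2 × 0.4432 g H₂O ÷ 18.015 g/mol = 0.049203 mol
mass O = 0.5420 − (0.41375 + 0.049597) = 0.078654 g → mol O = 0.078654 ÷ 15.999 = 0.0049162 mol
Divide by the smallest (0.0049162 mol): C 7.007, H 10.008, O 1.000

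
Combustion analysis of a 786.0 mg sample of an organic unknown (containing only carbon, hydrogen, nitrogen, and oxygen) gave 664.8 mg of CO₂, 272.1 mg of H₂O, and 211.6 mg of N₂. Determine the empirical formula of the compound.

mol C = 0.6648 g CO₂ ÷ 44.009 g/mol = 0.015106 mol
mol H = 2 × 0.2721 g H₂O ÷ 18.015 g/mol = 0.030208 mol
mol N = 2 × 0.2116 g N₂ ÷ 28.014 g/mol = 0.015107 mol
mass O = 0.7860 − (0.18144 + 0.030450 + 0.21160) = 0.36251 g → mol O = 0.36251 ÷ 15.999 = 0.022658 mol
Divide by the smallest (0.015106 mol): C 1.000, H 2.000, N 1.000, O 1.500
Multiplying each by 2 gives whole numbers: C 2.00, H 4.00, N 2.00, O 3.00

C2H4N2O3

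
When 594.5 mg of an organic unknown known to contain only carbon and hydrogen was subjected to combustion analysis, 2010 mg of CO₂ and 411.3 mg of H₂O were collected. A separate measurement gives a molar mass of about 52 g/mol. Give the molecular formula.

C4H4

mol C = 2.010 g CO₂ ÷ 44.009 g/mol = 0.045672 mol
mol H = 2 × 0.4113 g H₂O ÷ 18.015 g/mol = 0.045662 mol
Divide by the smallest (0.045662 mol): C 1.000, H 1.000
Empirical formula: CH
Empirical-formula mass = 13.02 g/mol; 52 ÷ 13.02 ≈ 4, so the molecular formula is C4H4.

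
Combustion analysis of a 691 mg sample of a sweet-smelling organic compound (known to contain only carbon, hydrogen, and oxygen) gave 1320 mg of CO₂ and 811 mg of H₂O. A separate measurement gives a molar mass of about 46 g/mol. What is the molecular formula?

mol C = 1.32 g CO₂ ÷ 44.009 g/mol = 0.02999 mol
mol H = 2 × 0.811 g H₂O ÷ 18.015 g/mol = 0.09004 mol
mass O = 0.691 − (0.3603 + 0.09076) = 0.2400 g → mol O = 0.2400 ÷ 15.999 = 0.01500 mol
Divide by the smallest (0.01500 mol): C 2.000, H 6.002, O 1.000
Empirical formula: C2H6O
Empirical-formula mass = 46.07 g/mol; 46 ÷ 46.07 ≈ 1, so the molecular formula is C2H6O.

C2H6O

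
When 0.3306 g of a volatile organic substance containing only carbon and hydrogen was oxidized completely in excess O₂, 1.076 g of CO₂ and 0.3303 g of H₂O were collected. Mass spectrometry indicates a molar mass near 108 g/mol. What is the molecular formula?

mol C = 1.076 g CO₂ ÷ 44.009 g/mol = 0.024450 mol
mol H = 2 × 0.3303 g H₂O ÷ 18.015 g/mol = 0.036669 mol
Divide by the smallest (0.024450 mol): C 1.000, H 1.500
Multiplying each by 2 gives whole numbers: C 2.00, H 3.00
Empirical formula: C2H3
Empirical-formula mass = 27.05 g/mol; 108 ÷ 27.05 ≈ 4, so the molecular formula is C8H12.

C8H12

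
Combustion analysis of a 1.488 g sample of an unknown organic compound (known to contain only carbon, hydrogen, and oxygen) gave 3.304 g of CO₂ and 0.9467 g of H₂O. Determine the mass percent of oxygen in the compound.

32.28%

mol C = 3.304 g CO₂ ÷ 44.009 g/mol = 0.075076 mol
mol H = 2 × 0.9467 g H₂O ÷ 18.015 g/mol = 0.10510 mol
mass O = 1.488 − (0.90173 + 0.10594) = 0.48033 g → mol O = 0.48033 ÷ 15.999 = 0.030022 mol
mass % O = 0.48033 g ÷ 1.488 g × 100%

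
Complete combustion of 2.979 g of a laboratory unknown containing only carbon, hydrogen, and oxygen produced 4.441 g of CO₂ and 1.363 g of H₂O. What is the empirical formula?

mol C = 4.441 g CO₂ ÷ 44.009 g/mol = 0.10091 mol
mol H = 2 × 1.363 g H₂O ÷ 18.015 g/mol = 0.15132 mol
mass O = 2.979 − (1.2120 + 0.15253) = 1.6144 g → mol O = 1.6144 ÷ 15.999 = 0.10091 mol
Divide by the smallest (0.10091 mol): C 1.000, H 1.500, O 1.000
Multiplying each by 2 gives whole numbers: C 2.00, H 3.00, O 2.00

C2H3O2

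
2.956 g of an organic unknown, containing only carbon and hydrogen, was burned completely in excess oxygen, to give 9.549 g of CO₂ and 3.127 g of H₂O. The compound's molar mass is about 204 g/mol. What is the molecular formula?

C15H24

mol C = 9.549 g CO₂ ÷ 44.009 g/mol = 0.21698 mol
mol H = 2 × 3.127 g H₂O ÷ 18.015 g/mol = 0.34716 mol
Divide by the smallest (0.21698 mol): C 1.000, H 1.600
Multiplying each by 5 gives whole numbers: C 5.00, H 8.00
Empirical formula: C5H8
Empirical-formula mass = 68.12 g/mol; 204 ÷ 68.12 ≈ 3, so the molecular formula is C15H24.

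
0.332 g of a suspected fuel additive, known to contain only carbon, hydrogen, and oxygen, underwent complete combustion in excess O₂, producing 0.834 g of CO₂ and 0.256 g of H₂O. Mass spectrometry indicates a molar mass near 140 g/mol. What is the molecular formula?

mol C = 0.834 g CO₂ ÷ 44.009 g/mol = 0.01895 mol
mol H = 2 × 0.256 g H₂O ÷ 18.015 g/mol = 0.02842 mol
mass O = 0.332 − (0.2276 + 0.02865) = 0.07574 g → mol O = 0.07574 ÷ 15.999 = 0.004734 mol
Divide by the smallest (0.004734 mol): C 4.003, H 6.004, O 1.000
Empirical formula: C4H6O
Empirical-formula mass = 70.09 g/mol; 140 ÷ 70.09 ≈ 2, so the molecular formula is C8H12O2.

C8H12O2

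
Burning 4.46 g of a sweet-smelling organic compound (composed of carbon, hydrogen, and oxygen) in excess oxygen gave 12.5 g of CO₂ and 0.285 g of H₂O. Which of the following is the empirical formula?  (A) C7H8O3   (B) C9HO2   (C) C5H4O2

mol C = 12.5 g CO₂ ÷ 44.009 g/mol = 0.2840 mol
mol H = 2 × 0.285 g H₂O ÷ 18.015 g/mol = 0.03164 mol
mass O = 4.46 − (3.412 + 0.03189) = 1.017 g → mol O = 1.017 ÷ 15.999 = 0.06354 mol
Divide by the smallest (0.03164 mol): C 8.977, H 1.000, O 2.008

(B) C9HO2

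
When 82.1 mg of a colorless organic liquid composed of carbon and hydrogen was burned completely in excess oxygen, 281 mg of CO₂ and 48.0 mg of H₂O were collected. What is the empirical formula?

C6H5

mol C = 0.281 g CO₂ ÷ 44.009 g/mol = 0.006385 mol
mol H = 2 × 0.0480 g H₂O ÷ 18.015 g/mol = 0.005329 mol
Divide by the smallest (0.005329 mol): C 1.198, H 1.000
Multiplying each by 5 gives whole numbers: C 5.99, H 5.00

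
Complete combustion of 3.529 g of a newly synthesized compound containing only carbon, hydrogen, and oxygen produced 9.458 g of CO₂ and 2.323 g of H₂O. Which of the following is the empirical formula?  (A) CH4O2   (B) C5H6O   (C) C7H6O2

mol C = 9.458 g CO₂ ÷ 44.009 g/mol = 0.21491 mol
mol H = 2 × 2.323 g H₂O ÷ 18.015 g/mol = 0.25790 mol
mass O = 3.529 − (2.5813 + 0.25996) = 0.68775 g → mol O = 0.68775 ÷ 15.999 = 0.042987 mol
Divide by the smallest (0.042987 mol): C 4.999, H 5.999, O 1.000

(B) C5H6O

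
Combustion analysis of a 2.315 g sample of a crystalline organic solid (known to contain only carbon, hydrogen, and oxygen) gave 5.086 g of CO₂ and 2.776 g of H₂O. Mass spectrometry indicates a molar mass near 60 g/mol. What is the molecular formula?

C3H8O

mol C = 5.086 g CO₂ ÷ 44.009 g/mol = 0.11557 mol
mol H = 2 × 2.776 g H₂O ÷ 18.015 g/mol = 0.30819 mol
mass O = 2.315 − (1.3881 + 0.31065) = 0.61627 g → mol O = 0.61627 ÷ 15.999 = 0.038519 mol
Divide by the smallest (0.038519 mol): C 3.000, H 8.001, O 1.000
Empirical formula: C3H8O
Empirical-formula mass = 60.10 g/mol; 60 ÷ 60.10 ≈ 1, so the molecular formula is C3H8O.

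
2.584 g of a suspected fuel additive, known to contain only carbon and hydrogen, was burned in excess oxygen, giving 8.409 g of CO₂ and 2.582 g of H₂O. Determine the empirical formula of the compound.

C2H3

mol C = 8.409 g CO₂ ÷ 44.009 g/mol = 0.19107 mol
mol H = 2 × 2.582 g H₂O ÷ 18.015 g/mol = 0.28665 mol
Divide by the smallest (0.19107 mol): C 1.000, H 1.500
Multiplying each by 2 gives whole numbers: C 2.00, H 3.00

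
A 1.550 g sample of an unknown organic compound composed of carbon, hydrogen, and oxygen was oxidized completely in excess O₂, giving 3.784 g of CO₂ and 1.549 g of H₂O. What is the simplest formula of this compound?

mol C = 3.784 g CO₂ ÷ 44.009 g/mol = 0.085982 mol
mol H = 2 × 1.549 g H₂O ÷ 18.015 g/mol = 0.17197 mol
mass O = 1.550 − (1.0327 + 0.17334) = 0.34392 g → mol O = 0.34392 ÷ 15.999 = 0.021496 mol
Divide by the smallest (0.021496 mol): C 4.000, H 8.000, O 1.000

C4H8O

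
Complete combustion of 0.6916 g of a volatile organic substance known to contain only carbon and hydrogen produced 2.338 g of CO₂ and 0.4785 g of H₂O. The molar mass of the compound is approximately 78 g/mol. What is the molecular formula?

mol C = 2.338 g CO₂ ÷ 44.009 g/mol = 0.053125 mol
mol H = 2 × 0.4785 g H₂O ÷ 18.015 g/mol = 0.053122 mol
Divide by the smallest (0.053122 mol): C 1.000, H 1.000
Empirical formula: CH
Empirical-formula mass = 13.02 g/mol; 78 ÷ 13.02 ≈ 6, so the molecular formula is C6H6.

C6H6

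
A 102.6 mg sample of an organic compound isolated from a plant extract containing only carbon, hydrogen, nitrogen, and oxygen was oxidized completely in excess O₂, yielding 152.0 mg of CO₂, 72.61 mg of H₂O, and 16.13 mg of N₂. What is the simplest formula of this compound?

mol C = 0.1520 g CO₂ ÷ 44.009 g/mol = 0.0034538 mol
mol H = 2 × 0.07261 g H₂O ÷ 18.015 g/mol = 0.0080611 mol
mol N = 2 × 0.01613 g N₂ ÷ 28.014 g/mol = 0.0011516 mol
mass O = 0.1026 − (0.041484 + 0.0081255 + 0.016130) = 0.036860 g → mol O = 0.036860 ÷ 15.999 = 0.0023039 mol
Divide by the smallest (0.0011516 mol): C 2.999, H 7.000, N 1.000, O 2.001

C3H7NO2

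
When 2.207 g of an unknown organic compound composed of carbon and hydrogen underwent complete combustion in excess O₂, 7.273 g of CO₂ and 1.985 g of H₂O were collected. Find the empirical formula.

C3H4

mol C = 7.273 g CO₂ ÷ 44.009 g/mol = 0.16526 mol
mol H = 2 × 1.985 g H₂O ÷ 18.015 g/mol = 0.22037 mol
Divide by the smallest (0.16526 mol): C 1.000, H 1.333
Multiplying each by 3 gives whole numbers: C 3.00, H 4.00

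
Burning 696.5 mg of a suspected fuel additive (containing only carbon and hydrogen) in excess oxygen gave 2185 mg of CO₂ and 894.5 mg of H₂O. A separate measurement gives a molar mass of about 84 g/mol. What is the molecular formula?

C6H12

mol C = 2.185 g CO₂ ÷ 44.009 g/mol = 0.049649 mol
mol H = 2 × 0.8945 g H₂O ÷ 18.015 g/mol = 0.099306 mol
Divide by the smallest (0.049649 mol): C 1.000, H 2.000
Empirical formula: CH2
Empirical-formula mass = 14.03 g/mol; 84 ÷ 14.03 ≈ 6, so the molecular formula is C6H12.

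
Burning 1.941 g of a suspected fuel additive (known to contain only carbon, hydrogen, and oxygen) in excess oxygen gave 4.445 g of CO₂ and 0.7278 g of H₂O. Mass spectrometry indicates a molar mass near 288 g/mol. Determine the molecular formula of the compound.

mol C = 4.445 g CO₂ ÷ 44.009 g/mol = 0.10100 mol
mol H = 2 × 0.7278 g H₂O ÷ 18.015 g/mol = 0.080799 mol
mass O = 1.941 − (1.2131 + 0.081446) = 0.64642 g → mol O = 0.64642 ÷ 15.999 = 0.040404 mol
Divide by the smallest (0.040404 mol): C 2.500, H 2.000, O 1.000
Multiplying each by 2 gives whole numbers: C 5.00, H 4.00, O 2.00
Empirical formula: C5H4O2
Empirical-formula mass = 96.08 g/mol; 288 ÷ 96.08 ≈ 3, so the molecular formula is C15H12O6.

C15H12O6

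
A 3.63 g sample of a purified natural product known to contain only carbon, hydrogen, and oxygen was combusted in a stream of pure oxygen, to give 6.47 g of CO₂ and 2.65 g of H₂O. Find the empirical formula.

mol C = 6.47 g CO₂ ÷ 44.009 g/mol = 0.1470 mol
mol H = 2 × 2.65 g H₂O ÷ 18.015 g/mol = 0.2942 mol
mass O = 3.63 − (1.766 + 0.2966) = 1.568 g → mol O = 1.568 ÷ 15.999 = 0.09798 mol
Divide by the smallest (0.09798 mol): C 1.500, H 3.003, O 1.000
Multiplying each by 2 gives whole numbers: C 3.00, H 6.01, O 2.00

C3H6O2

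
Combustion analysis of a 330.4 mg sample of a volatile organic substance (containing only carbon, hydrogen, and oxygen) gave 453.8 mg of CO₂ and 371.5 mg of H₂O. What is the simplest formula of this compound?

CH4O

mol C = 0.4538 g CO₂ ÷ 44.009 g/mol = 0.010312 mol
mol H = 2 × 0.3715 g H₂O ÷ 18.015 g/mol = 0.041243 mol
mass O = 0.3304 − (0.12385 + 0.041573) = 0.16497 g → mol O = 0.16497 ÷ 15.999 = 0.010312 mol
Divide by the smallest (0.010312 mol): C 1.000, H 4.000, O 1.000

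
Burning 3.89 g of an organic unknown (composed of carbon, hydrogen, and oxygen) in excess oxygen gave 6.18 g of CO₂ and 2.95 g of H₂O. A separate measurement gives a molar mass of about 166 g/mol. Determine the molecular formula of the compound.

C6H14O5

mol C = 6.18 g CO₂ ÷ 44.009 g/mol = 0.1404 mol
mol H = 2 × 2.95 g H₂O ÷ 18.015 g/mol = 0.3275 mol
mass O = 3.89 − (1.687 + 0.3301) = 1.873 g → mol O = 1.873 ÷ 15.999 = 0.1171 mol
Divide by the smallest (0.1171 mol): C 1.199, H 2.797, O 1.000
Multiplying each by 5 gives whole numbers: C 6.00, H 13.99, O 5.00
Empirical formula: C6H14O5
Empirical-formula mass = 166.17 g/mol; 166 ÷ 166.17 ≈ 1, so the molecular formula is C6H14O5.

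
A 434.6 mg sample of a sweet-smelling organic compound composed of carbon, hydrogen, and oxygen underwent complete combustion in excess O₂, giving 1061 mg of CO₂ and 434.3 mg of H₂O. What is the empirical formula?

mol C = 1.061 g CO₂ ÷ 44.009 g/mol = 0.024109 mol
mol H = 2 × 0.4343 g H₂O ÷ 18.015 g/mol = 0.048215 mol
mass O = 0.4346 − (0.28957 + 0.048601) = 0.096429 g → mol O = 0.096429 ÷ 15.999 = 0.0060272 mol
Divide by the smallest (0.0060272 mol): C 4.000, H 8.000, O 1.000

C4H8O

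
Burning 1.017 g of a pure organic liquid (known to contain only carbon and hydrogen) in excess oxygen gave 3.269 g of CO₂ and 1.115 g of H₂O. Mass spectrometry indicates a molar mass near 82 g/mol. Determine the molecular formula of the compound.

mol C = 3.269 g CO₂ ÷ 44.009 g/mol = 0.074280 mol
mol H = 2 × 1.115 g H₂O ÷ 18.015 g/mol = 0.12379 mol
Divide by the smallest (0.074280 mol): C 1.000, H 1.666
Multiplying each by 3 gives whole numbers: C 3.00, H 5.00
Empirical formula: C3H5
Empirical-formula mass = 41.07 g/mol; 82 ÷ 41.07 ≈ 2, so the molecular formula is C6H10.

C6H10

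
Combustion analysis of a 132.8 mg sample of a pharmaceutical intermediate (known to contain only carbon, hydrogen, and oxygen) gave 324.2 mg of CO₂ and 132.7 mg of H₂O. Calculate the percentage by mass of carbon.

66.63%

mol C = 0.3242 g CO₂ ÷ 44.009 g/mol = 0.0073667 mol
mol H = 2 × 0.1327 g H₂O ÷ 18.015 g/mol = 0.014732 mol
mass O = 0.1328 − (0.088481 + 0.014850) = 0.029469 g → mol O = 0.029469 ÷ 15.999 = 0.0018419 mol
mass % C = 0.088481 g ÷ 0.1328 g × 100%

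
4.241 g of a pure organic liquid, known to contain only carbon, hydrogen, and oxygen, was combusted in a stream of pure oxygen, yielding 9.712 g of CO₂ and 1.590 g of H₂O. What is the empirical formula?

C5H4O2

mol C = 9.712 g CO₂ ÷ 44.009 g/mol = 0.22068 mol
mol H = 2 × 1.590 g H₂O ÷ 18.015 g/mol = 0.17652 mol
mass O = 4.241 − (2.6506 + 0.17793) = 1.4125 g → mol O = 1.4125 ÷ 15.999 = 0.088284 mol
Divide by the smallest (0.088284 mol): C 2.500, H 1.999, O 1.000
Multiplying each by 2 gives whole numbers: C 5.00, H 4.00, O 2.00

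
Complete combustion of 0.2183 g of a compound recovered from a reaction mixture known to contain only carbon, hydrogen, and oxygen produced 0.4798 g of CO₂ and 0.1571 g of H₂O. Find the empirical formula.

C5H8O2

mol C = 0.4798 g CO₂ ÷ 44.009 g/mol = 0.010902 mol
mol H = 2 × 0.1571 g H₂O ÷ 18.015 g/mol = 0.017441 mol
mass O = 0.2183 − (0.13095 + 0.017581) = 0.069772 g → mol O = 0.069772 ÷ 15.999 = 0.0043610 mol
Divide by the smallest (0.0043610 mol): C 2.500, H 3.999, O 1.000
Multiplying each by 2 gives whole numbers: C 5.00, H 8.00, O 2.00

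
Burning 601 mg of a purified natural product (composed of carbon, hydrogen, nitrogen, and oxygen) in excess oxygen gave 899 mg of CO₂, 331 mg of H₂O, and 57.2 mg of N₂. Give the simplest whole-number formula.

mol C = 0.899 g CO₂ ÷ 44.009 g/mol = 0.02043 mol
mol H = 2 × 0.331 g H₂O ÷ 18.015 g/mol = 0.03675 mol
mol N = 2 × 0.0572 g N₂ ÷ 28.014 g/mol = 0.004084 mol
mass O = 0.601 − (0.2454 + 0.03704 + 0.05720) = 0.2614 g → mol O = 0.2614 ÷ 15.999 = 0.01634 mol
Divide by the smallest (0.004084 mol): C 5.002, H 8.999, N 1.000, O 4.001

C5H9NO4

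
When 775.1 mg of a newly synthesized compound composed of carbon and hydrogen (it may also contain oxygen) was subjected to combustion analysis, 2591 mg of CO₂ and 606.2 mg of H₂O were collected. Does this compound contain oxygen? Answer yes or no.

mol C = 2.591 g CO₂ ÷ 44.009 g/mol = 0.058874 mol
mol H = 2 × 0.6062 g H₂O ÷ 18.015 g/mol = 0.067299 mol
C and H together account for 0.77498 g — essentially the entire 0.7751 g sample — so the compound contains no oxygen.

no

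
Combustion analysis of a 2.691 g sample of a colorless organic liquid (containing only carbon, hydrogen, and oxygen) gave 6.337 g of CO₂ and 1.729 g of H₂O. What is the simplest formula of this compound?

mol C = 6.337 g CO₂ ÷ 44.009 g/mol = 0.14399 mol
mol H = 2 × 1.729 g H₂O ÷ 18.015 g/mol = 0.19195 mol
mass O = 2.691 − (1.7295 + 0.19349) = 0.76801 g → mol O = 0.76801 ÷ 15.999 = 0.048004 mol
Divide by the smallest (0.048004 mol): C 3.000, H 3.999, O 1.000

C3H4O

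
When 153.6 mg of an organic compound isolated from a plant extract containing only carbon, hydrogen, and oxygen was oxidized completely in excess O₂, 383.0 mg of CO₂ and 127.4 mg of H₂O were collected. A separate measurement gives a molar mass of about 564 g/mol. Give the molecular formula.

C32H52O8

mol C = 0.3830 g CO₂ ÷ 44.009 g/mol = 0.0087028 mol
mol H = 2 × 0.1274 g H₂O ÷ 18.015 g/mol = 0.014144 mol
mass O = 0.1536 − (0.10453 + 0.014257) = 0.034814 g → mol O = 0.034814 ÷ 15.999 = 0.0021760 mol
Divide by the smallest (0.0021760 mol): C 3.999, H 6.500, O 1.000
Multiplying each by 2 gives whole numbers: C 8.00, H 13.00, O 2.00
Empirical formula: C8H13O2
Empirical-formula mass = 141.19 g/mol; 564 ÷ 141.19 ≈ 4, so the molecular formula is C32H52O8.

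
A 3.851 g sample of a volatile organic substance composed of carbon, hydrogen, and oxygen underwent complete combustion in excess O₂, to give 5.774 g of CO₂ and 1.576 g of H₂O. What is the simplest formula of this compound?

C3H4O3

mol C = 5.774 g CO₂ ÷ 44.009 g/mol = 0.13120 mol
mol H = 2 × 1.576 g H₂O ÷ 18.015 g/mol = 0.17497 mol
mass O = 3.851 − (1.5758 + 0.17637) = 2.0988 g → mol O = 2.0988 ÷ 15.999 = 0.13118 mol
Divide by the smallest (0.13118 mol): C 1.000, H 1.334, O 1.000
Multiplying each by 3 gives whole numbers: C 3.00, H 4.00, O 3.00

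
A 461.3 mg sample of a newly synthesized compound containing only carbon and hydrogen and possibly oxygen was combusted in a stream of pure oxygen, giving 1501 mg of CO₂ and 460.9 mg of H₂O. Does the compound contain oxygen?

mol C = 1.501 g CO₂ ÷ 44.009 g/mol = 0.034107 mol
mol H = 2 × 0.4609 g H₂O ÷ 18.015 g/mol = 0.051168 mol
C and H together account for 0.46123 g — essentially the entire 0.4613 g sample — so the compound contains no oxygen.

no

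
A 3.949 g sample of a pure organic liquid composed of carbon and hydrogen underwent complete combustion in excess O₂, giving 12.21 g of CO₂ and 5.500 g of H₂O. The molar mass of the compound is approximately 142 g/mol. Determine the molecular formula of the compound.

C10H22

mol C = 12.21 g CO₂ ÷ 44.009 g/mol = 0.27744 mol
mol H = 2 × 5.500 g H₂O ÷ 18.015 g/mol = 0.61060 mol
Divide by the smallest (0.27744 mol): C 1.000, H 2.201
Multiplying each by 5 gives whole numbers: C 5.00, H 11.00
Empirical formula: C5H11
Empirical-formula mass = 71.14 g/mol; 142 ÷ 71.14 ≈ 2, so the molecular formula is C10H22.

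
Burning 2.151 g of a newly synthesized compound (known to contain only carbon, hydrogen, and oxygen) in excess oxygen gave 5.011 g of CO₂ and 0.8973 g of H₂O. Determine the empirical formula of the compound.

mol C = 5.011 g CO₂ ÷ 44.009 g/mol = 0.11386 mol
mol H = 2 × 0.8973 g H₂O ÷ 18.015 g/mol = 0.099617 mol
mass O = 2.151 − (1.3676 + 0.10041) = 0.68298 g → mol O = 0.68298 ÷ 15.999 = 0.042689 mol
Divide by the smallest (0.042689 mol): C 2.667, H 2.334, O 1.000
Multiplying each by 3 gives whole numbers: C 8.00, H 7.00, O 3.00

C8H7O3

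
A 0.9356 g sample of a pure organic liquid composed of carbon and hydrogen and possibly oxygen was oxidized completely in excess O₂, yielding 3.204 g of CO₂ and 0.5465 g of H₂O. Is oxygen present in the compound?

mol C = 3.204 g CO₂ ÷ 44.009 g/mol = 0.072803 mol
mol H = 2 × 0.5465 g H₂O ÷ 18.015 g/mol = 0.060672 mol
C and H together account for 0.93560 g — essentially the entire 0.9356 g sample — so the compound contains no oxygen.

no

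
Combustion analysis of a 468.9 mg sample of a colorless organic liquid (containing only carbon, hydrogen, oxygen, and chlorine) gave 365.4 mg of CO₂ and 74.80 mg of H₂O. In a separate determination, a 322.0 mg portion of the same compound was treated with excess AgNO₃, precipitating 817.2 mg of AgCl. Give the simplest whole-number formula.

C2H2Cl2O

mol C = 0.3654 g CO₂ ÷ 44.009 g/mol = 0.0083028 mol
mol H = 2 × 0.07480 g H₂O ÷ 18.015 g/mol = 0.0083042 mol
From the AgCl data: mol Cl per gram of compound = (0.8172 ÷ 143.318) ÷ 0.3220 = 0.017708 mol/g, so in the 0.4689 g combustion sample mol Cl = 0.0083033 mol
mass O = 0.4689 − (0.099725 + 0.0083706 + 0.29435) = 0.066451 g → mol O = 0.066451 ÷ 15.999 = 0.0041534 mol
Divide by the smallest (0.0041534 mol): C 1.999, H 1.999, Cl 1.999, O 1.000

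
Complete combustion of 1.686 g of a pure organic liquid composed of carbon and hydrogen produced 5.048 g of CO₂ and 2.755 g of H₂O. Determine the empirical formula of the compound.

C3H8

mol C = 5.048 g CO₂ ÷ 44.009 g/mol = 0.11470 mol
mol H = 2 × 2.755 g H₂O ÷ 18.015 g/mol = 0.30586 mol
Divide by the smallest (0.11470 mol): C 1.000, H 2.666
Multiplying each by 3 gives whole numbers: C 3.00, H 8.00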